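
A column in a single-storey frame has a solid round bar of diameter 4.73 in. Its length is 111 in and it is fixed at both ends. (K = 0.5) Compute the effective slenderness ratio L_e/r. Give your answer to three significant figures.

For a solid circle r = d/4 = 4.73/4 = 1.182 in
L_e = K·L = 0.5 × 111 = 55.50 in
λ = L_e / r_min = 55.500 / 1.182 = 46.9

λ ≈ 46.9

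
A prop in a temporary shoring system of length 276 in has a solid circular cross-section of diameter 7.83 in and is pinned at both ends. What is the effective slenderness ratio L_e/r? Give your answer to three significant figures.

λ ≈ 141

For a solid circle r = d/4 = 7.83/4 = 1.958 in
L_e = K·L = 1 × 276 = 276.0 in
λ = L_e / r_min = 276.00 / 1.958 = 141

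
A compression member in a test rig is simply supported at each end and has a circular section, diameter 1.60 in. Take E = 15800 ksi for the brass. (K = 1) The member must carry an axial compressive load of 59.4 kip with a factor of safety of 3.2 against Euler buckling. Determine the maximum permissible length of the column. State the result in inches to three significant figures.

I = πd⁴/64 = π×1.60⁴/64 = 0.3217 in⁴
Required critical load P_cr = n·P = 3.2 × 59.4 = 190.1 kip = 1.901×10^5 lb
From P_cr = π²EI/(K·L)²:  L = (1/K)·√(π²EI/P_cr) = (1/1)·√(π²×1.58×10^7×0.3217/1.901×10^5)
L = 16.2 in

L_max ≈ 16.2 in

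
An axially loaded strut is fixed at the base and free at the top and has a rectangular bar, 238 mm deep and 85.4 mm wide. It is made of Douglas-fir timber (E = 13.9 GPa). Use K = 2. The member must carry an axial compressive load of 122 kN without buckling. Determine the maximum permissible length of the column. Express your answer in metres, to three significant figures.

Buckling occurs about the weak axis: I_min = h·b³/12 with b = 85.4 mm (the shorter side).
I_min = 238×85.4³/12 = 1.235×10^7 mm⁴
I = 1.235×10^-5 m⁴
At the buckling limit P_cr = P = 1.220×10^5 N
From P_cr = π²EI/(K·L)²:  L = (1/K)·√(π²EI/P_cr) = (1/2)·√(π²×1.39×10^10×1.235×10^-5/1.220×10^5)
L = 1.86 m

L_max ≈ 1.86 m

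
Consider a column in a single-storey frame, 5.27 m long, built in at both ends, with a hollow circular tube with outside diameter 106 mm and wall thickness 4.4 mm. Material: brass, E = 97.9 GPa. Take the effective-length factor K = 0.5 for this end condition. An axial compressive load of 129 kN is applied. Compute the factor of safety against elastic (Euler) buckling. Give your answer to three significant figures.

n ≈ 1.96

Inner diameter d_i = 106 − 2×4.4 = 97.20 mm
I = π(d_o⁴ − d_i⁴)/64 = π(106⁴ − 97.20⁴)/64 = 1.816×10^6 mm⁴
I = 1.816×10^6 mm⁴ = 1.816×10^-6 m⁴
Effective length L_e = K·L = 0.5 × 5.27 = 2.635 m
P_cr = π²EI / L_e² = π² × 97.9×10⁹ × 1.816×10^-6 / 2.635² = 2.527×10^5 N
Factor of safety n = P_cr / P = 252.66 / 129 = 1.96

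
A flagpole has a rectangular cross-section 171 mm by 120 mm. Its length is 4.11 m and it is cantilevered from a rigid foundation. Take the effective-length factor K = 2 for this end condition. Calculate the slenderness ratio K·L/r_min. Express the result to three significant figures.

λ ≈ 237

For a rectangle r_min = b/√12 = 120/√12 = 34.64 mm
L_e = K·L = 2 × 4.11 m = 8.220 m = 8220.0 mm
λ = L_e / r_min = 8220.0 / 34.64 = 237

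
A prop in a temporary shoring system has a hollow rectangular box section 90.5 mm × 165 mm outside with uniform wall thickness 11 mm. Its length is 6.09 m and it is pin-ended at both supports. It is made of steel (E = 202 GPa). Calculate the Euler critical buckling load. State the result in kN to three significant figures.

Inner dimensions: h_i = 165 − 2×11 = 143.0 mm, b_i = 90.5 − 2×11 = 68.50 mm
Weak-axis I_min = (h_o·b_o³ − h_i·b_i³)/12 with b_o = 90.5, b_i = 68.50 mm (shorter outer/inner sides).
I_min = (165×90.5³ − 143.0×68.50³)/12 = 6.361×10^6 mm⁴
I = 6.361×10^6 mm⁴ = 6.361×10^-6 m⁴
Effective length L_e = K·L = 1 × 6.09 = 6.090 m
P_cr = π²EI / L_e² = π² × 202×10⁹ × 6.361×10^-6 / 6.090² = 3.420×10^5 N

P_cr ≈ 342 kN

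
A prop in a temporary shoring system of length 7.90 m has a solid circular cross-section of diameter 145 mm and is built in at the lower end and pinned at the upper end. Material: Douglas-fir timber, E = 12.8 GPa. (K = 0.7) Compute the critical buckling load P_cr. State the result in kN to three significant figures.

P_cr ≈ 89.6 kN

I = πd⁴/64 = π×145⁴/64 = 2.170×10^7 mm⁴
I = 2.170×10^7 mm⁴ = 2.170×10^-5 m⁴
Effective length L_e = K·L = 0.7 × 7.90 = 5.530 m
P_cr = π²EI / L_e² = π² × 12.8×10⁹ × 2.170×10^-5 / 5.530² = 8.964×10^4 N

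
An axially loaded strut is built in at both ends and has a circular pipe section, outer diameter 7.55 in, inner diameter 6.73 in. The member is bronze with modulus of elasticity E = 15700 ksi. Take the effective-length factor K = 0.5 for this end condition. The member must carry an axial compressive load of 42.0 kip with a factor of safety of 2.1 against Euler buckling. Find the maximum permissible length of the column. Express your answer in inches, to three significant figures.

L_max ≈ 643 in

d_o = 7.55 in, d_i = 6.73 in
I = π(d_o⁴ − d_i⁴)/64 = π(7.55⁴ − 6.730⁴)/64 = 58.80 in⁴
Required critical load P_cr = n·P = 2.1 × 42.0 = 88.20 kip = 8.820×10^4 lb
From P_cr = π²EI/(K·L)²:  L = (1/K)·√(π²EI/P_cr) = (1/0.5)·√(π²×1.57×10^7×58.80/8.820×10^4)
L = 643 in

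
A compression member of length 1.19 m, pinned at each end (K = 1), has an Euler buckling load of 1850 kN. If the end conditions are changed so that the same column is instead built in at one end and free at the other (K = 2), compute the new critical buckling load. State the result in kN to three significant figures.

P_cr ∝ 1/K², so P_cr,new = P_cr,old × (K_old/K_new)² = 1850 × (1/2)²
= 1850 × 0.2500 = 462 kN

P_cr ≈ 462 kN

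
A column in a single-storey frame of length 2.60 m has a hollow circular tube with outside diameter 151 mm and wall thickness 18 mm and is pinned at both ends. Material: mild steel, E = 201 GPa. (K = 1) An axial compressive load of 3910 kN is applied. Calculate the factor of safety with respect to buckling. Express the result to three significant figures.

Inner diameter d_i = 151 − 2×18 = 115.0 mm
I = π(d_o⁴ − d_i⁴)/64 = π(151⁴ − 115.0⁴)/64 = 1.693×10^7 mm⁴
I = 1.693×10^7 mm⁴ = 1.693×10^-5 m⁴
Effective length L_e = K·L = 1 × 2.60 = 2.600 m
P_cr = π²EI / L_e² = π² × 201×10⁹ × 1.693×10^-5 / 2.600² = 4.970×10^6 N
Factor of safety n = P_cr / P = 4969.6 / 3910 = 1.27

n ≈ 1.27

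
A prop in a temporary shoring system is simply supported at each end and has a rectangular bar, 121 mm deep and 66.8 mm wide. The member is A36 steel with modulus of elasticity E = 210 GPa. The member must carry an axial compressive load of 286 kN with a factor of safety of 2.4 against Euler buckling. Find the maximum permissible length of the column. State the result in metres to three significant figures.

Buckling occurs about the weak axis: I_min = h·b³/12 with b = 66.8 mm (the shorter side).
I_min = 121×66.8³/12 = 3.006×10^6 mm⁴
I = 3.006×10^-6 m⁴
Required critical load P_cr = n·P = 2.4 × 286 = 686.4 kN = 6.864×10^5 N
From P_cr = π²EI/(K·L)²:  L = (1/K)·√(π²EI/P_cr) = (1/1)·√(π²×2.10×10^11×3.006×10^-6/6.864×10^5)
L = 3.01 m

L_max ≈ 3.01 m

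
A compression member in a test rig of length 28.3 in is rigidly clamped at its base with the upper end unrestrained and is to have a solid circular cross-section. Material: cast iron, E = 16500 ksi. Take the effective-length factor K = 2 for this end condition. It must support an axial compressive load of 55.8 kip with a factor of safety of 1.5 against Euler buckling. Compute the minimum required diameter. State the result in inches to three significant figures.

d ≈ 2.41 in

Required P_cr = n·P = 1.5 × 55.8 = 83.70 kip
L_e = K·L = 2 × 28.3 = 56.60 in
Required I = P_cr·L_e²/(π²E) = 8.370×10^4 × 56.60² / (π² × 1.65×10^7) = 1.647 in⁴
Solid circle: I = πd⁴/64  ⇒  d = (64I/π)^(1/4) = (64×1.647/π)^(1/4) = 2.41 in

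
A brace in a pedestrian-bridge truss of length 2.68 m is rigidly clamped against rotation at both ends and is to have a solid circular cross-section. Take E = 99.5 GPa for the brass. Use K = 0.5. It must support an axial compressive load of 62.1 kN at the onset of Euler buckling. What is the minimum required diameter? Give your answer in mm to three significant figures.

d ≈ 39.0 mm

L_e = K·L = 0.5 × 2.68 = 1.340 m
Required I = P_cr·L_e²/(π²E) = 6.210×10^4 × 1.340² / (π² × 9.95×10^10) = 1.135×10^-7 m⁴
I_req = 1.135×10^5 mm⁴
Solid circle: I = πd⁴/64  ⇒  d = (64I/π)^(1/4) = (64×1.135×10^5/π)^(1/4) = 39.0 mm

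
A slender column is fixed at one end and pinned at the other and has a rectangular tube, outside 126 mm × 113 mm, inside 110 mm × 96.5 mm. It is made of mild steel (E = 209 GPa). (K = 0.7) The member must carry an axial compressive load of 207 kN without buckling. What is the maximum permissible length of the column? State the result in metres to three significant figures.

Weak-axis I_min = (h_o·b_o³ − h_i·b_i³)/12 with b_o = 113, b_i = 96.50 mm (shorter outer/inner sides).
I_min = (126×113³ − 110.0×96.50³)/12 = 6.913×10^6 mm⁴
I = 6.913×10^-6 m⁴
At the buckling limit P_cr = P = 2.070×10^5 N
From P_cr = π²EI/(K·L)²:  L = (1/K)·√(π²EI/P_cr) = (1/0.7)·√(π²×2.09×10^11×6.913×10^-6/2.070×10^5)
L = 11.9 m

L_max ≈ 11.9 m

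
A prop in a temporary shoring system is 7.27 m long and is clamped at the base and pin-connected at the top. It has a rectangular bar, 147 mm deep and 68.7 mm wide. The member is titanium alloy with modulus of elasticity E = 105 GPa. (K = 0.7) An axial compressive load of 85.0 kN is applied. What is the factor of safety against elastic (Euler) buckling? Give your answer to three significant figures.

n ≈ 1.87

Buckling occurs about the weak axis: I_min = h·b³/12 with b = 68.7 mm (the shorter side).
I_min = 147×68.7³/12 = 3.972×10^6 mm⁴
I = 3.972×10^6 mm⁴ = 3.972×10^-6 m⁴
Effective length L_e = K·L = 0.7 × 7.27 = 5.089 m
P_cr = π²EI / L_e² = π² × 105×10⁹ × 3.972×10^-6 / 5.089² = 1.589×10^5 N
Factor of safety n = P_cr / P = 158.94 / 85.0 = 1.87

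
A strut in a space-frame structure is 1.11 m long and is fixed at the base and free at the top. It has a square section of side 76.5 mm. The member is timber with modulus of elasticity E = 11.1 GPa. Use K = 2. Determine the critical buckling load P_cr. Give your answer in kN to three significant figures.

I = a⁴/12 = 76.5⁴/12 = 2.854×10^6 mm⁴
I = 2.854×10^6 mm⁴ = 2.854×10^-6 m⁴
Effective length L_e = K·L = 2 × 1.11 = 2.220 m
P_cr = π²EI / L_e² = π² × 11.1×10⁹ × 2.854×10^-6 / 2.220² = 6.344×10^4 N

P_cr ≈ 63.4 kN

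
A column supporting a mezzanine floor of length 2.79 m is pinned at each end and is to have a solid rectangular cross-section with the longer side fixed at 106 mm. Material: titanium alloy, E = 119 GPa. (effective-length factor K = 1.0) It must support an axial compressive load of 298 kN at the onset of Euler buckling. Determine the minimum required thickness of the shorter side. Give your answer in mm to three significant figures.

b ≈ 60.7 mm

L_e = K·L = 1 × 2.79 = 2.790 m
Required I = P_cr·L_e²/(π²E) = 2.980×10^5 × 2.790² / (π² × 1.19×10^11) = 1.975×10^-6 m⁴
I_req = 1.975×10^6 mm⁴
Rectangle, weak axis: I_min = h·b³/12 with h = 106 mm fixed  ⇒  b = (12I/h)^(1/3) = 60.7 mm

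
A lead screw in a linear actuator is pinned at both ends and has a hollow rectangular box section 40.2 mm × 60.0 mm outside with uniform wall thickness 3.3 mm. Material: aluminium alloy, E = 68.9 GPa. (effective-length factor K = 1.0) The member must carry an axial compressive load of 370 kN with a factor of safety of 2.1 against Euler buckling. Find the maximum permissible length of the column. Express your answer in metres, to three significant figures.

L_max ≈ 0.370 m

Inner dimensions: h_i = 60.0 − 2×3.3 = 53.40 mm, b_i = 40.2 − 2×3.3 = 33.60 mm
Weak-axis I_min = (h_o·b_o³ − h_i·b_i³)/12 with b_o = 40.2, b_i = 33.60 mm (shorter outer/inner sides).
I_min = (60.0×40.2³ − 53.40×33.60³)/12 = 1.560×10^5 mm⁴
I = 1.560×10^-7 m⁴
Required critical load P_cr = n·P = 2.1 × 370 = 777.0 kN = 7.770×10^5 N
From P_cr = π²EI/(K·L)²:  L = (1/K)·√(π²EI/P_cr) = (1/1)·√(π²×6.89×10^10×1.560×10^-7/7.770×10^5)
L = 0.370 m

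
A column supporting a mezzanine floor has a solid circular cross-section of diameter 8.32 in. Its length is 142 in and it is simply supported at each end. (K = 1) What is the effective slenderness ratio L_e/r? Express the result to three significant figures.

For a solid circle r = d/4 = 8.32/4 = 2.080 in
L_e = K·L = 1 × 142 = 142.0 in
λ = L_e / r_min = 142.00 / 2.080 = 68.3

λ ≈ 68.3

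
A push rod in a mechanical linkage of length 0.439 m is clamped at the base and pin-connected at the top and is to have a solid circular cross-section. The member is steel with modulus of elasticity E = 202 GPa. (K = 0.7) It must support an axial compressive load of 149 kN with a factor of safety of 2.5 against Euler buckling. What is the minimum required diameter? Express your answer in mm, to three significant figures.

d ≈ 24.5 mm

Required P_cr = n·P = 2.5 × 149 = 372.5 kN
L_e = K·L = 0.7 × 0.439 = 0.3073 m
Required I = P_cr·L_e²/(π²E) = 3.725×10^5 × 0.3073² / (π² × 2.02×10^11) = 1.764×10^-8 m⁴
I_req = 1.764×10^4 mm⁴
Solid circle: I = πd⁴/64  ⇒  d = (64I/π)^(1/4) = (64×1.764×10^4/π)^(1/4) = 24.5 mm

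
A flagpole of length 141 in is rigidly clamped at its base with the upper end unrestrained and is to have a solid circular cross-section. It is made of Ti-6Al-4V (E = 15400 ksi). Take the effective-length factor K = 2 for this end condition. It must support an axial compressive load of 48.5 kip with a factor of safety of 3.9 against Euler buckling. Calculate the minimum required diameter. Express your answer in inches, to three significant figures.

d ≈ 6.70 in

Required P_cr = n·P = 3.9 × 48.5 = 189.2 kip
L_e = K·L = 2 × 141 = 282.0 in
Required I = P_cr·L_e²/(π²E) = 1.891×10^5 × 282.0² / (π² × 1.54×10^7) = 98.97 in⁴
Solid circle: I = πd⁴/64  ⇒  d = (64I/π)^(1/4) = (64×98.97/π)^(1/4) = 6.70 in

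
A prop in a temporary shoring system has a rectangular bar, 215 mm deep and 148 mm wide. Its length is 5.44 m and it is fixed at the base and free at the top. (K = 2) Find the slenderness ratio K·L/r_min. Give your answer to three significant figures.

λ ≈ 255

Buckling occurs about the weak axis: I_min = h·b³/12 with b = 148 mm (the shorter side).
I_min = 215×148³/12 = 5.808×10^7 mm⁴
A = 3.182×10^4 mm²;  r_min = √(I/A) = √(5.808×10^7/3.182×10^4) = 42.72 mm
L_e = K·L = 2 × 5.44 m = 10.88 m = 10880 mm
λ = L_e / r_min = 10880 / 42.72 = 255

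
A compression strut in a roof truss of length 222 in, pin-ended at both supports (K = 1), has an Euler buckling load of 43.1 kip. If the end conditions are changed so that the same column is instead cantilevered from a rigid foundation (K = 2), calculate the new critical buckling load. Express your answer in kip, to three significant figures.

P_cr ∝ 1/K², so P_cr,new = P_cr,old × (K_old/K_new)² = 43.1 × (1/2)²
= 43.1 × 0.2500 = 10.8 kip

P_cr ≈ 10.8 kip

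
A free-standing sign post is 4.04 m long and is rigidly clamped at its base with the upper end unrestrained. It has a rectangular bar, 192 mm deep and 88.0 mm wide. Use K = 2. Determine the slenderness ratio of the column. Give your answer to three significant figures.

For a rectangle r_min = b/√12 = 88.0/√12 = 25.40 mm
L_e = K·L = 2 × 4.04 m = 8.080 m = 8080.0 mm
λ = L_e / r_min = 8080.0 / 25.40 = 318

λ ≈ 318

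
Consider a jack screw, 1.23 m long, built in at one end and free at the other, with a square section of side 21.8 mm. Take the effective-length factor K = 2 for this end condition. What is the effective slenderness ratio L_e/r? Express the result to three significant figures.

I = a⁴/12 = 21.8⁴/12 = 1.882×10^4 mm⁴
A = 475.2 mm²;  r_min = √(I/A) = √(1.882×10^4/475.2) = 6.293 mm
L_e = K·L = 2 × 1.23 m = 2.460 m = 2460.0 mm
λ = L_e / r_min = 2460.0 / 6.293 = 391

λ ≈ 391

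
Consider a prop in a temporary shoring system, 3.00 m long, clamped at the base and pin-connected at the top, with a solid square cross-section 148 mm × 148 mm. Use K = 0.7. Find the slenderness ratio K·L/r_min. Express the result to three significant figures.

I = a⁴/12 = 148⁴/12 = 3.998×10^7 mm⁴
A = 2.190×10^4 mm²;  r_min = √(I/A) = √(3.998×10^7/2.190×10^4) = 42.72 mm
L_e = K·L = 0.7 × 3.00 m = 2.100 m = 2100.0 mm
λ = L_e / r_min = 2100.0 / 42.72 = 49.2

λ ≈ 49.2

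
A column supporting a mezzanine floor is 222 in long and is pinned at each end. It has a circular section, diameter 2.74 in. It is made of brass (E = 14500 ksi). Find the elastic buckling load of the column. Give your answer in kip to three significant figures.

P_cr ≈ 8.03 kip

I = πd⁴/64 = π×2.74⁴/64 = 2.767 in⁴
Effective length L_e = K·L = 1 × 222 = 222.0 in
P_cr = π²EI / L_e² = π² × 14500×10³ × 2.767 / 222.0² = 8.034×10^3 lb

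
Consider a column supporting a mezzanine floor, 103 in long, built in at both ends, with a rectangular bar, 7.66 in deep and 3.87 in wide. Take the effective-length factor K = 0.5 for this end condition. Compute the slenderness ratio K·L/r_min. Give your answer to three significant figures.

For a rectangle r_min = b/√12 = 3.87/√12 = 1.117 in
L_e = K·L = 0.5 × 103 = 51.50 in
λ = L_e / r_min = 51.500 / 1.117 = 46.1

λ ≈ 46.1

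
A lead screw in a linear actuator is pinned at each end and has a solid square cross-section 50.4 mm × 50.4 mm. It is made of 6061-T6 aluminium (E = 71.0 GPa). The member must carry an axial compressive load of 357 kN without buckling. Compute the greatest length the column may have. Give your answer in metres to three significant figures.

L_max ≈ 1.03 m

I = a⁴/12 = 50.4⁴/12 = 5.377×10^5 mm⁴
I = 5.377×10^-7 m⁴
At the buckling limit P_cr = P = 3.570×10^5 N
From P_cr = π²EI/(K·L)²:  L = (1/K)·√(π²EI/P_cr) = (1/1)·√(π²×7.10×10^10×5.377×10^-7/3.570×10^5)
L = 1.03 m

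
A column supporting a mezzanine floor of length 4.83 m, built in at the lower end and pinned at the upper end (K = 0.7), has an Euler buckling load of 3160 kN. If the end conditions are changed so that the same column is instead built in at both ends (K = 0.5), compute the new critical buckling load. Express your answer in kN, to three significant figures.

P_cr ∝ 1/K², so P_cr,new = P_cr,old × (K_old/K_new)² = 3160 × (0.7/0.5)²
= 3160 × 1.960 = 6190 kN

P_cr ≈ 6190 kN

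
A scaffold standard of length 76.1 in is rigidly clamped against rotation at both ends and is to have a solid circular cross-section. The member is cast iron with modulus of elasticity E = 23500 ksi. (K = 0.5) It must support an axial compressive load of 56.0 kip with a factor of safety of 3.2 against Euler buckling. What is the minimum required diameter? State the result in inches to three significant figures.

Required P_cr = n·P = 3.2 × 56.0 = 179.2 kip
L_e = K·L = 0.5 × 76.1 = 38.05 in
Required I = P_cr·L_e²/(π²E) = 1.792×10^5 × 38.05² / (π² × 2.35×10^7) = 1.119 in⁴
Solid circle: I = πd⁴/64  ⇒  d = (64I/π)^(1/4) = (64×1.119/π)^(1/4) = 2.18 in

d ≈ 2.18 in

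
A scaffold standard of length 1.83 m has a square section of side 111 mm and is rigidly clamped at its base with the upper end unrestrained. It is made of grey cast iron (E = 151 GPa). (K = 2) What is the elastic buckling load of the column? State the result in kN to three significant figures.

I = a⁴/12 = 111⁴/12 = 1.265×10^7 mm⁴
I = 1.265×10^7 mm⁴ = 1.265×10^-5 m⁴
Effective length L_e = K·L = 2 × 1.83 = 3.660 m
P_cr = π²EI / L_e² = π² × 151×10⁹ × 1.265×10^-5 / 3.660² = 1.407×10^6 N

P_cr ≈ 1410 kN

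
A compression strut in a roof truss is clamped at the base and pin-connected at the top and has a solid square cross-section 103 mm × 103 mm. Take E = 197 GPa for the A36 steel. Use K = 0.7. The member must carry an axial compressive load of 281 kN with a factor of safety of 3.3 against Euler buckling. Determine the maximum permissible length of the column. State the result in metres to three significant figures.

L_max ≈ 6.34 m

I = a⁴/12 = 103⁴/12 = 9.379×10^6 mm⁴
I = 9.379×10^-6 m⁴
Required critical load P_cr = n·P = 3.3 × 281 = 927.3 kN = 9.273×10^5 N
From P_cr = π²EI/(K·L)²:  L = (1/K)·√(π²EI/P_cr) = (1/0.7)·√(π²×1.97×10^11×9.379×10^-6/9.273×10^5)
L = 6.34 m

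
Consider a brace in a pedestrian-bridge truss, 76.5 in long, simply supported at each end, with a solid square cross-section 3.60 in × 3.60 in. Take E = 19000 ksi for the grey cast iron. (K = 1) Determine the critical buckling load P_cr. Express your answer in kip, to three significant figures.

P_cr ≈ 448 kip

I = a⁴/12 = 3.60⁴/12 = 14.00 in⁴
Effective length L_e = K·L = 1 × 76.5 = 76.50 in
P_cr = π²EI / L_e² = π² × 19000×10³ × 14.00 / 76.50² = 4.485×10^5 lb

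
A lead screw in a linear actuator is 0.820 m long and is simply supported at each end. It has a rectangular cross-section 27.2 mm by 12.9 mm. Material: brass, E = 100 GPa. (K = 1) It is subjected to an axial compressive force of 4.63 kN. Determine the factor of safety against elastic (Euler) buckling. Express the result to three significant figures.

Buckling occurs about the weak axis: I_min = h·b³/12 with b = 12.9 mm (the shorter side).
I_min = 27.2×12.9³/12 = 4.866×10^3 mm⁴
I = 4.866×10^3 mm⁴ = 4.866×10^-9 m⁴
Effective length L_e = K·L = 1 × 0.820 = 0.8200 m
P_cr = π²EI / L_e² = π² × 100×10⁹ × 4.866×10^-9 / 0.8200² = 7.142×10^3 N
Factor of safety n = P_cr / P = 7.1421 / 4.63 = 1.54

n ≈ 1.54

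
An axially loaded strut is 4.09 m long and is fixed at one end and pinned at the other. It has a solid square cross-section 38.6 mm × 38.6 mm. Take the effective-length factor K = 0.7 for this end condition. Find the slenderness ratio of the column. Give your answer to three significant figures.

λ ≈ 257

For a square r = a/√12 = 38.6/√12 = 11.14 mm
L_e = K·L = 0.7 × 4.09 m = 2.863 m = 2863.0 mm
λ = L_e / r_min = 2863.0 / 11.14 = 257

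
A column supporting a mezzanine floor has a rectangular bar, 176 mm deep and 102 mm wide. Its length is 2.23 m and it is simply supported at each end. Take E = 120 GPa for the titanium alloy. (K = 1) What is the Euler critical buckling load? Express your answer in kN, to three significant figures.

Buckling occurs about the weak axis: I_min = h·b³/12 with b = 102 mm (the shorter side).
I_min = 176×102³/12 = 1.556×10^7 mm⁴
I = 1.556×10^7 mm⁴ = 1.556×10^-5 m⁴
Effective length L_e = K·L = 1 × 2.23 = 2.230 m
P_cr = π²EI / L_e² = π² × 120×10⁹ × 1.556×10^-5 / 2.230² = 3.707×10^6 N

P_cr ≈ 3710 kN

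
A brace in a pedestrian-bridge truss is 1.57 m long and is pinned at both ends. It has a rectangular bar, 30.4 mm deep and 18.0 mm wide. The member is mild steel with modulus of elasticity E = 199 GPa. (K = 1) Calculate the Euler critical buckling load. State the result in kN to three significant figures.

Buckling occurs about the weak axis: I_min = h·b³/12 with b = 18.0 mm (the shorter side).
I_min = 30.4×18.0³/12 = 1.477×10^4 mm⁴
I = 1.477×10^4 mm⁴ = 1.477×10^-8 m⁴
Effective length L_e = K·L = 1 × 1.57 = 1.570 m
P_cr = π²EI / L_e² = π² × 199×10⁹ × 1.477×10^-8 / 1.570² = 1.177×10^4 N

P_cr ≈ 11.8 kN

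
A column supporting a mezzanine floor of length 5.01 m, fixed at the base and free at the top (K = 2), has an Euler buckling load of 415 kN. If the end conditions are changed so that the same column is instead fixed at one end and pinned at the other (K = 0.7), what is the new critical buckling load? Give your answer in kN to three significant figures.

P_cr ≈ 3390 kN

P_cr ∝ 1/K², so P_cr,new = P_cr,old × (K_old/K_new)² = 415 × (2/0.7)²
= 415 × 8.163 = 3390 kN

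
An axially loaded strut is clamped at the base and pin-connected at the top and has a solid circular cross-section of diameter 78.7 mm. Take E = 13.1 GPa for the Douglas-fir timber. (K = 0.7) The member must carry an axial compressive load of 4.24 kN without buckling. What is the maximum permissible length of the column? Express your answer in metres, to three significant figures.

L_max ≈ 10.8 m

I = πd⁴/64 = π×78.7⁴/64 = 1.883×10^6 mm⁴
I = 1.883×10^-6 m⁴
At the buckling limit P_cr = P = 4.240×10^3 N
From P_cr = π²EI/(K·L)²:  L = (1/K)·√(π²EI/P_cr) = (1/0.7)·√(π²×1.31×10^10×1.883×10^-6/4.240×10^3)
L = 10.8 m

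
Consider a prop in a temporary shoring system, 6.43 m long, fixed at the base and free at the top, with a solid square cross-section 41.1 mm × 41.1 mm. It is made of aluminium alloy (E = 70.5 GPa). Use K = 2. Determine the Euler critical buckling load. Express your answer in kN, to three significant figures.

I = a⁴/12 = 41.1⁴/12 = 2.378×10^5 mm⁴
I = 2.378×10^5 mm⁴ = 2.378×10^-7 m⁴
Effective length L_e = K·L = 2 × 6.43 = 12.86 m
P_cr = π²EI / L_e² = π² × 70.5×10⁹ × 2.378×10^-7 / 12.86² = 1.000×10^3 N

P_cr ≈ 1.00 kN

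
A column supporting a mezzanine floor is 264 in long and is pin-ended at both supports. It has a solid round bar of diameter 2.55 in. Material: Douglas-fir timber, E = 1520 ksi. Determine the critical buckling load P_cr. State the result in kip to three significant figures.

I = πd⁴/64 = π×2.55⁴/64 = 2.076 in⁴
Effective length L_e = K·L = 1 × 264 = 264.0 in
P_cr = π²EI / L_e² = π² × 1520×10³ × 2.076 / 264.0² = 446.8 lb

P_cr ≈ 0.447 kip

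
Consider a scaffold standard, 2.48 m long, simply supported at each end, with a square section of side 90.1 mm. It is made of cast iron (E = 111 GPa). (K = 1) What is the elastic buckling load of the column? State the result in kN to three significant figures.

P_cr ≈ 978 kN

I = a⁴/12 = 90.1⁴/12 = 5.492×10^6 mm⁴
I = 5.492×10^6 mm⁴ = 5.492×10^-6 m⁴
Effective length L_e = K·L = 1 × 2.48 = 2.480 m
P_cr = π²EI / L_e² = π² × 111×10⁹ × 5.492×10^-6 / 2.480² = 9.782×10^5 N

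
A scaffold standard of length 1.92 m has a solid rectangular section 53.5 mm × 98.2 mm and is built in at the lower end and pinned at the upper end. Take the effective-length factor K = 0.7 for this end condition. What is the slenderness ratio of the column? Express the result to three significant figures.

Buckling occurs about the weak axis: I_min = h·b³/12 with b = 53.5 mm (the shorter side).
I_min = 98.2×53.5³/12 = 1.253×10^6 mm⁴
A = 5.254×10^3 mm²;  r_min = √(I/A) = √(1.253×10^6/5.254×10^3) = 15.44 mm
L_e = K·L = 0.7 × 1.92 m = 1.344 m = 1344.0 mm
λ = L_e / r_min = 1344.0 / 15.44 = 87.0

λ ≈ 87.0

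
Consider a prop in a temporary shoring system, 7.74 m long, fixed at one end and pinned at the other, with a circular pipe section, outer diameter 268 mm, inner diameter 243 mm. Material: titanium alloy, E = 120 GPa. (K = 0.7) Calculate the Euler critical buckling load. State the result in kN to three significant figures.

P_cr ≈ 3310 kN

d_o = 268 mm, d_i = 243 mm
I = π(d_o⁴ − d_i⁴)/64 = π(268⁴ − 243.0⁴)/64 = 8.207×10^7 mm⁴
I = 8.207×10^7 mm⁴ = 8.207×10^-5 m⁴
Effective length L_e = K·L = 0.7 × 7.74 = 5.418 m
P_cr = π²EI / L_e² = π² × 120×10⁹ × 8.207×10^-5 / 5.418² = 3.311×10^6 N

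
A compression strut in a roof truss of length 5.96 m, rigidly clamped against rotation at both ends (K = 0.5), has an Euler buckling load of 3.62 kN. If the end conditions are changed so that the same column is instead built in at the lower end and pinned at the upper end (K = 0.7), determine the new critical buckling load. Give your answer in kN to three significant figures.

P_cr ∝ 1/K², so P_cr,new = P_cr,old × (K_old/K_new)² = 3.62 × (0.5/0.7)²
= 3.62 × 0.5102 = 1.85 kN

P_cr ≈ 1.85 kN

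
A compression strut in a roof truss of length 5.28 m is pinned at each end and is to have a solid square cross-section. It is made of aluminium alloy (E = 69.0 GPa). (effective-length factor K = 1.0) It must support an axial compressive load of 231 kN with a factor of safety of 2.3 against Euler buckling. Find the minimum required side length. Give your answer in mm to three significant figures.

a ≈ 127 mm

Required P_cr = n·P = 2.3 × 231 = 531.3 kN
L_e = K·L = 1 × 5.28 = 5.280 m
Required I = P_cr·L_e²/(π²E) = 5.313×10^5 × 5.280² / (π² × 6.90×10^10) = 2.175×10^-5 m⁴
I_req = 2.175×10^7 mm⁴
Solid square: I = a⁴/12  ⇒  a = (12I)^(1/4) = (12×2.175×10^7)^(1/4) = 127 mm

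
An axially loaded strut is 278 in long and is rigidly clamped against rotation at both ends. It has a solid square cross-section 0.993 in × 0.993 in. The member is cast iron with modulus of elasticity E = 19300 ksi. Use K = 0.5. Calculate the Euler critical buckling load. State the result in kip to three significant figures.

I = a⁴/12 = 0.993⁴/12 = 8.102×10^-2 in⁴
Effective length L_e = K·L = 0.5 × 278 = 139.0 in
P_cr = π²EI / L_e² = π² × 19300×10³ × 8.102×10^-2 / 139.0² = 798.8 lb

P_cr ≈ 0.799 kip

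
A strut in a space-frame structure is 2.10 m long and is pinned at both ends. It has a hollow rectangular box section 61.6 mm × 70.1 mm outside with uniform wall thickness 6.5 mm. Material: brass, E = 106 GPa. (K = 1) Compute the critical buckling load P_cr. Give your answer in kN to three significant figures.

Inner dimensions: h_i = 70.1 − 2×6.5 = 57.10 mm, b_i = 61.6 − 2×6.5 = 48.60 mm
Weak-axis I_min = (h_o·b_o³ − h_i·b_i³)/12 with b_o = 61.6, b_i = 48.60 mm (shorter outer/inner sides).
I_min = (70.1×61.6³ − 57.10×48.60³)/12 = 8.192×10^5 mm⁴
I = 8.192×10^5 mm⁴ = 8.192×10^-7 m⁴
Effective length L_e = K·L = 1 × 2.10 = 2.100 m
P_cr = π²EI / L_e² = π² × 106×10⁹ × 8.192×10^-7 / 2.100² = 1.943×10^5 N

P_cr ≈ 194 kN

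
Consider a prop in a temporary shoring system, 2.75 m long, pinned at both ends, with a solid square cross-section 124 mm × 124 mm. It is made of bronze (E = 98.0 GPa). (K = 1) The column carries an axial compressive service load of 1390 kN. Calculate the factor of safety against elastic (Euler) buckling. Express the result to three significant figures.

I = a⁴/12 = 124⁴/12 = 1.970×10^7 mm⁴
I = 1.970×10^7 mm⁴ = 1.970×10^-5 m⁴
Effective length L_e = K·L = 1 × 2.75 = 2.750 m
P_cr = π²EI / L_e² = π² × 98.0×10⁹ × 1.970×10^-5 / 2.750² = 2.520×10^6 N
Factor of safety n = P_cr / P = 2519.8 / 1390 = 1.81

n ≈ 1.81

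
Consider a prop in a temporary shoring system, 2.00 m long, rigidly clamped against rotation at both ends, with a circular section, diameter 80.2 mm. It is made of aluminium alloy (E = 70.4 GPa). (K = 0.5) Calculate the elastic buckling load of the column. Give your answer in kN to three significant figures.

P_cr ≈ 1410 kN

I = πd⁴/64 = π×80.2⁴/64 = 2.031×10^6 mm⁴
I = 2.031×10^6 mm⁴ = 2.031×10^-6 m⁴
Effective length L_e = K·L = 0.5 × 2.00 = 1.000 m
P_cr = π²EI / L_e² = π² × 70.4×10⁹ × 2.031×10^-6 / 1.000² = 1.411×10^6 N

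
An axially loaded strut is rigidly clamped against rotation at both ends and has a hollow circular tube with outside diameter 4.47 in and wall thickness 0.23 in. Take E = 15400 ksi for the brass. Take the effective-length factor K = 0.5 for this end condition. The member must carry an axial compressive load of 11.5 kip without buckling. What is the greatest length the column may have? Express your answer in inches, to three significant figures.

Inner diameter d_i = 4.47 − 2×0.23 = 4.010 in
I = π(d_o⁴ − d_i⁴)/64 = π(4.47⁴ − 4.010⁴)/64 = 6.905 in⁴
At the buckling limit P_cr = P = 1.150×10^4 lb
From P_cr = π²EI/(K·L)²:  L = (1/K)·√(π²EI/P_cr) = (1/0.5)·√(π²×1.54×10^7×6.905/1.150×10^4)
L = 604 in

L_max ≈ 604 in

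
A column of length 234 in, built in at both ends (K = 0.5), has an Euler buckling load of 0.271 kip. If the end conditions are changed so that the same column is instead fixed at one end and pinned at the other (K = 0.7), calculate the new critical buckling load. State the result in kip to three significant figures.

P_cr ≈ 0.138 kip

P_cr ∝ 1/K², so P_cr,new = P_cr,old × (K_old/K_new)² = 0.271 × (0.5/0.7)²
= 0.271 × 0.5102 = 0.138 kip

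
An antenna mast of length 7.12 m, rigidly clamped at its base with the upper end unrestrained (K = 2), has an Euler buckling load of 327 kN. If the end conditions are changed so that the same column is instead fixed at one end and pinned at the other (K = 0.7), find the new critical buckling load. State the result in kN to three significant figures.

P_cr ∝ 1/K², so P_cr,new = P_cr,old × (K_old/K_new)² = 327 × (2/0.7)²
= 327 × 8.163 = 2670 kN

P_cr ≈ 2670 kN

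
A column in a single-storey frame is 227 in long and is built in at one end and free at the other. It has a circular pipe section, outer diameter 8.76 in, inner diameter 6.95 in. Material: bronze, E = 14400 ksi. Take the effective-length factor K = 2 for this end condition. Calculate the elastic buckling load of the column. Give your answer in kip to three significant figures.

d_o = 8.76 in, d_i = 6.95 in
I = π(d_o⁴ − d_i⁴)/64 = π(8.76⁴ − 6.950⁴)/64 = 174.5 in⁴
Effective length L_e = K·L = 2 × 227 = 454.0 in
P_cr = π²EI / L_e² = π² × 14400×10³ × 174.5 / 454.0² = 1.203×10^5 lb

P_cr ≈ 120 kip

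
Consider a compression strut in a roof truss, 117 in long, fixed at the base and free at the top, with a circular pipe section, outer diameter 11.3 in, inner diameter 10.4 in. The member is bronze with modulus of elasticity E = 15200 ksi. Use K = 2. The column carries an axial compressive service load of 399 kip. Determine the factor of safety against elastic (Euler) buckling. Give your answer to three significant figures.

n ≈ 1.55

d_o = 11.3 in, d_i = 10.4 in
I = π(d_o⁴ − d_i⁴)/64 = π(11.3⁴ − 10.40⁴)/64 = 226.1 in⁴
Effective length L_e = K·L = 2 × 117 = 234.0 in
P_cr = π²EI / L_e² = π² × 15200×10³ × 226.1 / 234.0² = 6.195×10^5 lb
Factor of safety n = P_cr / P = 619.47 / 399 = 1.55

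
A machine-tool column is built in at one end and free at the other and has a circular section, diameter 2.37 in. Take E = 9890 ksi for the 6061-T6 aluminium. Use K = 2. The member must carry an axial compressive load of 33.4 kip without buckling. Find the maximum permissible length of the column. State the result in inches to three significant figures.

L_max ≈ 33.6 in

I = πd⁴/64 = π×2.37⁴/64 = 1.549 in⁴
At the buckling limit P_cr = P = 3.340×10^4 lb
From P_cr = π²EI/(K·L)²:  L = (1/K)·√(π²EI/P_cr) = (1/2)·√(π²×9.89×10^6×1.549/3.340×10^4)
L = 33.6 in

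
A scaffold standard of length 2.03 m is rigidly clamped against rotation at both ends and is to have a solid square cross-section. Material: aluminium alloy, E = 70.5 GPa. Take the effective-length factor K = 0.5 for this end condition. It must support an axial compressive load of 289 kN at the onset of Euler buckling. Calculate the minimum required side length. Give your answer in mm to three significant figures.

a ≈ 47.6 mm

L_e = K·L = 0.5 × 2.03 = 1.015 m
Required I = P_cr·L_e²/(π²E) = 2.890×10^5 × 1.015² / (π² × 7.05×10^10) = 4.279×10^-7 m⁴
I_req = 4.279×10^5 mm⁴
Solid square: I = a⁴/12  ⇒  a = (12I)^(1/4) = (12×4.279×10^5)^(1/4) = 47.6 mm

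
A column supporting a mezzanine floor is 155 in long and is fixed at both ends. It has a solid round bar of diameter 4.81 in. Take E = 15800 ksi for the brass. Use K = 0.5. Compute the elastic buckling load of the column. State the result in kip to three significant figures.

P_cr ≈ 682 kip

I = πd⁴/64 = π×4.81⁴/64 = 26.28 in⁴
Effective length L_e = K·L = 0.5 × 155 = 77.50 in
P_cr = π²EI / L_e² = π² × 15800×10³ × 26.28 / 77.50² = 6.822×10^5 lb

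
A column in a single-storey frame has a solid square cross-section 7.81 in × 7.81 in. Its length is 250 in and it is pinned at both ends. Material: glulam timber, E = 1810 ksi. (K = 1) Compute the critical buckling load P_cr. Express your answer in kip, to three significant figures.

P_cr ≈ 88.6 kip

I = a⁴/12 = 7.81⁴/12 = 310.0 in⁴
Effective length L_e = K·L = 1 × 250 = 250.0 in
P_cr = π²EI / L_e² = π² × 1810×10³ × 310.0 / 250.0² = 8.862×10^4 lb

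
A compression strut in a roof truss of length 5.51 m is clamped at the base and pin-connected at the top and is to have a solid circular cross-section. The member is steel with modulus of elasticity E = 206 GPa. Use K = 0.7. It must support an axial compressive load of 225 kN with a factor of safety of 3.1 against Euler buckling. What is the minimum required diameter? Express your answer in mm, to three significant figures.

Required P_cr = n·P = 3.1 × 225 = 697.5 kN
L_e = K·L = 0.7 × 5.51 = 3.857 m
Required I = P_cr·L_e²/(π²E) = 6.975×10^5 × 3.857² / (π² × 2.06×10^11) = 5.104×10^-6 m⁴
I_req = 5.104×10^6 mm⁴
Solid circle: I = πd⁴/64  ⇒  d = (64I/π)^(1/4) = (64×5.104×10^6/π)^(1/4) = 101 mm

d ≈ 101 mm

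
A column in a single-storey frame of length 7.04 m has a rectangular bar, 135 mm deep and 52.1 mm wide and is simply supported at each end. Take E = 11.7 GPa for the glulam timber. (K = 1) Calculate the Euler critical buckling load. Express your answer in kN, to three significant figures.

P_cr ≈ 3.71 kN

Buckling occurs about the weak axis: I_min = h·b³/12 with b = 52.1 mm (the shorter side).
I_min = 135×52.1³/12 = 1.591×10^6 mm⁴
I = 1.591×10^6 mm⁴ = 1.591×10^-6 m⁴
Effective length L_e = K·L = 1 × 7.04 = 7.040 m
P_cr = π²EI / L_e² = π² × 11.7×10⁹ × 1.591×10^-6 / 7.040² = 3.707×10^3 N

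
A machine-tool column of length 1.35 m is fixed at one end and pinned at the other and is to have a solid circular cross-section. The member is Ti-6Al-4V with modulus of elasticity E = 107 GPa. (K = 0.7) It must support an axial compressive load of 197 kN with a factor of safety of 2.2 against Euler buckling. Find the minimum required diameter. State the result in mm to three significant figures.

Required P_cr = n·P = 2.2 × 197 = 433.4 kN
L_e = K·L = 0.7 × 1.35 = 0.9450 m
Required I = P_cr·L_e²/(π²E) = 4.334×10^5 × 0.9450² / (π² × 1.07×10^11) = 3.665×10^-7 m⁴
I_req = 3.665×10^5 mm⁴
Solid circle: I = πd⁴/64  ⇒  d = (64I/π)^(1/4) = (64×3.665×10^5/π)^(1/4) = 52.3 mm

d ≈ 52.3 mm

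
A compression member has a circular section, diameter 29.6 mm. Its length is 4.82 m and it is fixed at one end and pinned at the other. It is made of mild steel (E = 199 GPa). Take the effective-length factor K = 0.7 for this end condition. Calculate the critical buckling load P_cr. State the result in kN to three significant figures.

I = πd⁴/64 = π×29.6⁴/64 = 3.768×10^4 mm⁴
I = 3.768×10^4 mm⁴ = 3.768×10^-8 m⁴
Effective length L_e = K·L = 0.7 × 4.82 = 3.374 m
P_cr = π²EI / L_e² = π² × 199×10⁹ × 3.768×10^-8 / 3.374² = 6.501×10^3 N

P_cr ≈ 6.50 kN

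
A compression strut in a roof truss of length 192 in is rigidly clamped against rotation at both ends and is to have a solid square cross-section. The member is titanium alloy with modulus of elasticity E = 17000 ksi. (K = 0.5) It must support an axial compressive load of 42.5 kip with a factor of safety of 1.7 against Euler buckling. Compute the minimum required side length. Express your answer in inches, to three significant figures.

a ≈ 2.63 in

Required P_cr = n·P = 1.7 × 42.5 = 72.25 kip
L_e = K·L = 0.5 × 192 = 96.00 in
Required I = P_cr·L_e²/(π²E) = 7.225×10^4 × 96.00² / (π² × 1.70×10^7) = 3.969 in⁴
Solid square: I = a⁴/12  ⇒  a = (12I)^(1/4) = (12×3.969)^(1/4) = 2.63 in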